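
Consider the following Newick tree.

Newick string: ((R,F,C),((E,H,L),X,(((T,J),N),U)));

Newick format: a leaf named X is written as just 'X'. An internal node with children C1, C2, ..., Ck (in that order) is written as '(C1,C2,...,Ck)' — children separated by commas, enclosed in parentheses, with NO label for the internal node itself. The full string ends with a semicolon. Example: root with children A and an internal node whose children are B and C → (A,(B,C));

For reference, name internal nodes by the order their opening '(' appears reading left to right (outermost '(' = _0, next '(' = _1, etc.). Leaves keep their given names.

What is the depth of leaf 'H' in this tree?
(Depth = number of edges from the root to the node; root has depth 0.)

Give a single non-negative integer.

Answer: 3

Derivation:
Newick: ((R,F,C),((E,H,L),X,(((T,J),N),U)));
Naming internals by '(' encounter order: outermost '(' = _0, next = _1, ...
Query node: H
Path from root: _0 -> _2 -> _3 -> H
Depth of H: 3 (number of edges from root)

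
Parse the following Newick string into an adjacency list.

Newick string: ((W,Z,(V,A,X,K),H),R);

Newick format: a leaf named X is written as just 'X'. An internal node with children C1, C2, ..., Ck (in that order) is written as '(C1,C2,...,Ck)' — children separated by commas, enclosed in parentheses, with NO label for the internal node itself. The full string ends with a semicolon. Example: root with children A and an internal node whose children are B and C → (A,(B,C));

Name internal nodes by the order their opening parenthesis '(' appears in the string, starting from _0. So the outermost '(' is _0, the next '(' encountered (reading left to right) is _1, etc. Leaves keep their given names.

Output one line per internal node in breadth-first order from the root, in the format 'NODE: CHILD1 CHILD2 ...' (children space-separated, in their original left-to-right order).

Answer: _0: _1 R
_1: W Z _2 H
_2: V A X K

Derivation:
Input: ((W,Z,(V,A,X,K),H),R);
Scanning left-to-right, naming '(' by encounter order:
  pos 0: '(' -> open internal node _0 (depth 1)
  pos 1: '(' -> open internal node _1 (depth 2)
  pos 6: '(' -> open internal node _2 (depth 3)
  pos 14: ')' -> close internal node _2 (now at depth 2)
  pos 17: ')' -> close internal node _1 (now at depth 1)
  pos 20: ')' -> close internal node _0 (now at depth 0)
Total internal nodes: 3
BFS adjacency from root:
  _0: _1 R
  _1: W Z _2 H
  _2: V A X K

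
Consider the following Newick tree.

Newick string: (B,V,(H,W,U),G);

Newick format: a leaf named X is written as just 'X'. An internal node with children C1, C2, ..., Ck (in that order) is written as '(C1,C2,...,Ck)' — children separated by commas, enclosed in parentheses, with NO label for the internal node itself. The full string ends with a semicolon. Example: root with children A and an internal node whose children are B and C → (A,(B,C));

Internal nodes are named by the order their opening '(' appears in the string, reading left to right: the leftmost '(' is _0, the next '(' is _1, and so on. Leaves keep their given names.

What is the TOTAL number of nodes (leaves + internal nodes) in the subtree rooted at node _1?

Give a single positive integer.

Answer: 4

Derivation:
Newick: (B,V,(H,W,U),G);
Locate _1: it is the '(' at position 5 (the 2nd '(' reading left to right).
Query: subtree rooted at _1
_1: subtree_size = 1 + 3
  H: subtree_size = 1 + 0
  W: subtree_size = 1 + 0
  U: subtree_size = 1 + 0
Total subtree size of _1: 4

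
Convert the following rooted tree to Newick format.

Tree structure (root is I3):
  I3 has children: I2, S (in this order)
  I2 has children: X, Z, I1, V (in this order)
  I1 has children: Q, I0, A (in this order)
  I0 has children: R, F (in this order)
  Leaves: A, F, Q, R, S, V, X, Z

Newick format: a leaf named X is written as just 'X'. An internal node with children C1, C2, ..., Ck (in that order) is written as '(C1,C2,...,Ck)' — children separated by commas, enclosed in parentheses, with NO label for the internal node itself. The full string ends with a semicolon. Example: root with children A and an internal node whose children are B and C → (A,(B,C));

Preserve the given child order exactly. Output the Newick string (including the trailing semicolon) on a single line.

internal I3 with children ['I2', 'S']
  internal I2 with children ['X', 'Z', 'I1', 'V']
    leaf 'X' → 'X'
    leaf 'Z' → 'Z'
    internal I1 with children ['Q', 'I0', 'A']
      leaf 'Q' → 'Q'
      internal I0 with children ['R', 'F']
        leaf 'R' → 'R'
        leaf 'F' → 'F'
      → '(R,F)'
      leaf 'A' → 'A'
    → '(Q,(R,F),A)'
    leaf 'V' → 'V'
  → '(X,Z,(Q,(R,F),A),V)'
  leaf 'S' → 'S'
→ '((X,Z,(Q,(R,F),A),V),S)'
Final: ((X,Z,(Q,(R,F),A),V),S);

Answer: ((X,Z,(Q,(R,F),A),V),S);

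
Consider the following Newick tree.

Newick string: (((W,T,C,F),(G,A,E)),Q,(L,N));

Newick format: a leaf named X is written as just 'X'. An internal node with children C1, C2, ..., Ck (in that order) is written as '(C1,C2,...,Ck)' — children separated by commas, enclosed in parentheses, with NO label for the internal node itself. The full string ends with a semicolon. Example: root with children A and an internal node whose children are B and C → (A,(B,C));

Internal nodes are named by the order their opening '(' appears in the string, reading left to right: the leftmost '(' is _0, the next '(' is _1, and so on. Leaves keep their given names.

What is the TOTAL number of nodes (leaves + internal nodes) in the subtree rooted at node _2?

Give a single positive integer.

Answer: 5

Derivation:
Newick: (((W,T,C,F),(G,A,E)),Q,(L,N));
Locate _2: it is the '(' at position 2 (the 3rd '(' reading left to right).
Query: subtree rooted at _2
_2: subtree_size = 1 + 4
  W: subtree_size = 1 + 0
  T: subtree_size = 1 + 0
  C: subtree_size = 1 + 0
  F: subtree_size = 1 + 0
Total subtree size of _2: 5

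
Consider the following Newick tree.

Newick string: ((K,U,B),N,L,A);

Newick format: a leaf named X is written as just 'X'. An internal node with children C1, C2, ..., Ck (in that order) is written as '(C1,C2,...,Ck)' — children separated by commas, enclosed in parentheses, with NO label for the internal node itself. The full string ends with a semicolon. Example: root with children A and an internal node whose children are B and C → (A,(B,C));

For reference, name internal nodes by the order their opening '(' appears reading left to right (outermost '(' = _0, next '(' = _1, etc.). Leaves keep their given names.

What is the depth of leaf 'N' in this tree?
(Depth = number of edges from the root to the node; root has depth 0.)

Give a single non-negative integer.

Newick: ((K,U,B),N,L,A);
Naming internals by '(' encounter order: outermost '(' = _0, next = _1, ...
Query node: N
Path from root: _0 -> N
Depth of N: 1 (number of edges from root)

Answer: 1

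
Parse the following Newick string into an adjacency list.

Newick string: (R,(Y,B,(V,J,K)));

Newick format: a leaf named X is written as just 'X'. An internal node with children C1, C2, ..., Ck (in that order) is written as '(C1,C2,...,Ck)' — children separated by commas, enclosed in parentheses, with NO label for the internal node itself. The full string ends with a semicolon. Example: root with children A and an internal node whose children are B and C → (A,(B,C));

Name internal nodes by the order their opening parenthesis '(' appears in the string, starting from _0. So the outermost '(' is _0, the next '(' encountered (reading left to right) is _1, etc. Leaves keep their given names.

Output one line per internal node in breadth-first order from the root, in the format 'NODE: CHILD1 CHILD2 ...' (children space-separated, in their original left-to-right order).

Answer: _0: R _1
_1: Y B _2
_2: V J K

Derivation:
Input: (R,(Y,B,(V,J,K)));
Scanning left-to-right, naming '(' by encounter order:
  pos 0: '(' -> open internal node _0 (depth 1)
  pos 3: '(' -> open internal node _1 (depth 2)
  pos 8: '(' -> open internal node _2 (depth 3)
  pos 14: ')' -> close internal node _2 (now at depth 2)
  pos 15: ')' -> close internal node _1 (now at depth 1)
  pos 16: ')' -> close internal node _0 (now at depth 0)
Total internal nodes: 3
BFS adjacency from root:
  _0: R _1
  _1: Y B _2
  _2: V J K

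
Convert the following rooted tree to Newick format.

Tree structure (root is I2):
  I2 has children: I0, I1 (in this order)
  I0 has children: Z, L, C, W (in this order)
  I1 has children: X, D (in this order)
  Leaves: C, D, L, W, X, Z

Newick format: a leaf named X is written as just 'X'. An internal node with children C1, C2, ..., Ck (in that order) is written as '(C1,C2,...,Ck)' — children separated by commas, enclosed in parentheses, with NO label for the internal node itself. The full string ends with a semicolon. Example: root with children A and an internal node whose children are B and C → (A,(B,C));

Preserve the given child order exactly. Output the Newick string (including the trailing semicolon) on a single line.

Answer: ((Z,L,C,W),(X,D));

Derivation:
internal I2 with children ['I0', 'I1']
  internal I0 with children ['Z', 'L', 'C', 'W']
    leaf 'Z' → 'Z'
    leaf 'L' → 'L'
    leaf 'C' → 'C'
    leaf 'W' → 'W'
  → '(Z,L,C,W)'
  internal I1 with children ['X', 'D']
    leaf 'X' → 'X'
    leaf 'D' → 'D'
  → '(X,D)'
→ '((Z,L,C,W),(X,D))'
Final: ((Z,L,C,W),(X,D));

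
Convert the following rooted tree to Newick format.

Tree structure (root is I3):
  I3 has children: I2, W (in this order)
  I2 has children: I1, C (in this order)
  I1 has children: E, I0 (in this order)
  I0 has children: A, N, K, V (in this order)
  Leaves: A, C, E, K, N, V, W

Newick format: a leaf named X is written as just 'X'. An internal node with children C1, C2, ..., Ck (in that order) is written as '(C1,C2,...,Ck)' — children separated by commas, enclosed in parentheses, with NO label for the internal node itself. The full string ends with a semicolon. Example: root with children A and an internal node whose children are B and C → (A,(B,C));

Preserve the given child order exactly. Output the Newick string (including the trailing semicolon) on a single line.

internal I3 with children ['I2', 'W']
  internal I2 with children ['I1', 'C']
    internal I1 with children ['E', 'I0']
      leaf 'E' → 'E'
      internal I0 with children ['A', 'N', 'K', 'V']
        leaf 'A' → 'A'
        leaf 'N' → 'N'
        leaf 'K' → 'K'
        leaf 'V' → 'V'
      → '(A,N,K,V)'
    → '(E,(A,N,K,V))'
    leaf 'C' → 'C'
  → '((E,(A,N,K,V)),C)'
  leaf 'W' → 'W'
→ '(((E,(A,N,K,V)),C),W)'
Final: (((E,(A,N,K,V)),C),W);

Answer: (((E,(A,N,K,V)),C),W);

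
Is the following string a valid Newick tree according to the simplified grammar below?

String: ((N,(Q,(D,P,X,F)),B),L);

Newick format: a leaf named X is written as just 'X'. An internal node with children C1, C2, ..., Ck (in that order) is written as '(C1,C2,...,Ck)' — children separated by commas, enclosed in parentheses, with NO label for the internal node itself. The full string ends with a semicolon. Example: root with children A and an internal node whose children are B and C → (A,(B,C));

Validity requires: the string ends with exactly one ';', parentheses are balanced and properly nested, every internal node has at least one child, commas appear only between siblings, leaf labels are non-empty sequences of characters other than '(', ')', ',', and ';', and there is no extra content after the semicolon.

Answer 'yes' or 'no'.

Answer: yes

Derivation:
Input: ((N,(Q,(D,P,X,F)),B),L);
Paren balance: 4 '(' vs 4 ')' OK
Ends with single ';': True
Full parse: OK
Valid: True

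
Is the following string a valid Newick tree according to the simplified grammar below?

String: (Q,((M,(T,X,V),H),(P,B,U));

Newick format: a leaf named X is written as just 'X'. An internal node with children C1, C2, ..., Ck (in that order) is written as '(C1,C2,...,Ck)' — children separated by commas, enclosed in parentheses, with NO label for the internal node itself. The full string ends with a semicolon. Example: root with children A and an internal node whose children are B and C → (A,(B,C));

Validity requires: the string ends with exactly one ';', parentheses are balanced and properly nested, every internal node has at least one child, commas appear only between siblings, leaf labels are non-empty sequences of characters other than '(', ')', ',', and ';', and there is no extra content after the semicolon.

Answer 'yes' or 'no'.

Input: (Q,((M,(T,X,V),H),(P,B,U));
Paren balance: 5 '(' vs 4 ')' MISMATCH
Ends with single ';': True
Full parse: FAILS (expected , or ) at pos 26)
Valid: False

Answer: no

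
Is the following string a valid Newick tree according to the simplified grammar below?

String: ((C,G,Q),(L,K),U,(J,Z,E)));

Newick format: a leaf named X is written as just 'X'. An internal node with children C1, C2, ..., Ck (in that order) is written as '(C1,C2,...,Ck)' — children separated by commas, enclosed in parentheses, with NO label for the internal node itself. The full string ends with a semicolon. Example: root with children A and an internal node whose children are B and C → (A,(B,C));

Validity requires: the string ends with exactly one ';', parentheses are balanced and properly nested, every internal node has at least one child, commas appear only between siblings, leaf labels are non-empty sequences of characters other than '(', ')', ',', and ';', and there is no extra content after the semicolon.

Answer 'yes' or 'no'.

Answer: no

Derivation:
Input: ((C,G,Q),(L,K),U,(J,Z,E)));
Paren balance: 4 '(' vs 5 ')' MISMATCH
Ends with single ';': True
Full parse: FAILS (extra content after tree at pos 25)
Valid: False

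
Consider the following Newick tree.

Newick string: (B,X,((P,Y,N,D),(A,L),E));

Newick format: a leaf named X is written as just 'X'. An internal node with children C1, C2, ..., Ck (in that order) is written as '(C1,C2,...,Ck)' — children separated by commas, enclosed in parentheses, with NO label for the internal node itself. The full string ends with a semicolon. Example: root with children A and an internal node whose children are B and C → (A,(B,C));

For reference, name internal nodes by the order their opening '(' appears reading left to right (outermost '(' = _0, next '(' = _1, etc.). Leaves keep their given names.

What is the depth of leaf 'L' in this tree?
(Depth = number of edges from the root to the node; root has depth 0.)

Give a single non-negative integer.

Answer: 3

Derivation:
Newick: (B,X,((P,Y,N,D),(A,L),E));
Naming internals by '(' encounter order: outermost '(' = _0, next = _1, ...
Query node: L
Path from root: _0 -> _1 -> _3 -> L
Depth of L: 3 (number of edges from root)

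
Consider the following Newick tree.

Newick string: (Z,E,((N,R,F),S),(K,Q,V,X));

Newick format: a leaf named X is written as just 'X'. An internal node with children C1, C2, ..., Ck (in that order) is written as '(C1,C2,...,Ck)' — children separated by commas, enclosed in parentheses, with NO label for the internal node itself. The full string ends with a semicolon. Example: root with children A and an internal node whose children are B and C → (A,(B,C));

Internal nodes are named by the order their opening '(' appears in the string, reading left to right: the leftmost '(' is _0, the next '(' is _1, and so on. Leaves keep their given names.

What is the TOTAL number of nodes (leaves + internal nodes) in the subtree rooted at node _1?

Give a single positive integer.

Newick: (Z,E,((N,R,F),S),(K,Q,V,X));
Locate _1: it is the '(' at position 5 (the 2nd '(' reading left to right).
Query: subtree rooted at _1
_1: subtree_size = 1 + 5
  _2: subtree_size = 1 + 3
    N: subtree_size = 1 + 0
    R: subtree_size = 1 + 0
    F: subtree_size = 1 + 0
  S: subtree_size = 1 + 0
Total subtree size of _1: 6

Answer: 6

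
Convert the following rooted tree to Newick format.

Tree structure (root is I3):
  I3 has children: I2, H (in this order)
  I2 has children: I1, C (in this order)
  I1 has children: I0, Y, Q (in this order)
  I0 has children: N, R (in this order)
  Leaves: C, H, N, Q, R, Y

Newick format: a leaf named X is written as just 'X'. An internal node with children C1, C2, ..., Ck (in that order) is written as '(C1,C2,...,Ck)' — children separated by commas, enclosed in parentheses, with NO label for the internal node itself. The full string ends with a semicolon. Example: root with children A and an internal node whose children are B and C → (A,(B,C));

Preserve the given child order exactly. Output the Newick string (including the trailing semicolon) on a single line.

internal I3 with children ['I2', 'H']
  internal I2 with children ['I1', 'C']
    internal I1 with children ['I0', 'Y', 'Q']
      internal I0 with children ['N', 'R']
        leaf 'N' → 'N'
        leaf 'R' → 'R'
      → '(N,R)'
      leaf 'Y' → 'Y'
      leaf 'Q' → 'Q'
    → '((N,R),Y,Q)'
    leaf 'C' → 'C'
  → '(((N,R),Y,Q),C)'
  leaf 'H' → 'H'
→ '((((N,R),Y,Q),C),H)'
Final: ((((N,R),Y,Q),C),H);

Answer: ((((N,R),Y,Q),C),H);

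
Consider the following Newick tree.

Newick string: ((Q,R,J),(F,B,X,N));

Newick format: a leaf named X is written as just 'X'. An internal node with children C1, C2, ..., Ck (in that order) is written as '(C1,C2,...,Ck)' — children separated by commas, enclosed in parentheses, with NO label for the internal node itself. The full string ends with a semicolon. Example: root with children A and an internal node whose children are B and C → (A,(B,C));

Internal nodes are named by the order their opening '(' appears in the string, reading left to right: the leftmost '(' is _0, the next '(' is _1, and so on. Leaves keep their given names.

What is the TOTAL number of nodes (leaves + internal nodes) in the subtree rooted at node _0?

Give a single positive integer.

Newick: ((Q,R,J),(F,B,X,N));
Locate _0: it is the '(' at position 0 (the 1st '(' reading left to right).
Query: subtree rooted at _0
_0: subtree_size = 1 + 9
  _1: subtree_size = 1 + 3
    Q: subtree_size = 1 + 0
    R: subtree_size = 1 + 0
    J: subtree_size = 1 + 0
  _2: subtree_size = 1 + 4
    F: subtree_size = 1 + 0
    B: subtree_size = 1 + 0
    X: subtree_size = 1 + 0
    N: subtree_size = 1 + 0
Total subtree size of _0: 10

Answer: 10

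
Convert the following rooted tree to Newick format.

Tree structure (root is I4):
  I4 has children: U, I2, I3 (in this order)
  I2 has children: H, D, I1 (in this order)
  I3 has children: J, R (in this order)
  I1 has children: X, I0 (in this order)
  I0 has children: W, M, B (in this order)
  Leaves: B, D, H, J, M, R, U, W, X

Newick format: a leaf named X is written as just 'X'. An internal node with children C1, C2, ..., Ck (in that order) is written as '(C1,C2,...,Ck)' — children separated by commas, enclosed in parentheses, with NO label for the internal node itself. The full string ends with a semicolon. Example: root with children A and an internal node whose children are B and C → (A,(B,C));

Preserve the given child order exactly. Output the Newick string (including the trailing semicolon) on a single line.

Answer: (U,(H,D,(X,(W,M,B))),(J,R));

Derivation:
internal I4 with children ['U', 'I2', 'I3']
  leaf 'U' → 'U'
  internal I2 with children ['H', 'D', 'I1']
    leaf 'H' → 'H'
    leaf 'D' → 'D'
    internal I1 with children ['X', 'I0']
      leaf 'X' → 'X'
      internal I0 with children ['W', 'M', 'B']
        leaf 'W' → 'W'
        leaf 'M' → 'M'
        leaf 'B' → 'B'
      → '(W,M,B)'
    → '(X,(W,M,B))'
  → '(H,D,(X,(W,M,B)))'
  internal I3 with children ['J', 'R']
    leaf 'J' → 'J'
    leaf 'R' → 'R'
  → '(J,R)'
→ '(U,(H,D,(X,(W,M,B))),(J,R))'
Final: (U,(H,D,(X,(W,M,B))),(J,R));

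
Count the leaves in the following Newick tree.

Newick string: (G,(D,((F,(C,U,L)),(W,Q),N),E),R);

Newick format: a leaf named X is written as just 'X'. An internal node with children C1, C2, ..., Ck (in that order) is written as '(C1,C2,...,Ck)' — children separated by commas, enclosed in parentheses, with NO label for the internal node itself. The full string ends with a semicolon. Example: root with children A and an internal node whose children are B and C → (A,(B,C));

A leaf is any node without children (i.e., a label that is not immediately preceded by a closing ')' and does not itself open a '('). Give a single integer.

Answer: 11

Derivation:
Newick: (G,(D,((F,(C,U,L)),(W,Q),N),E),R);
Scan left-to-right; a leaf is any maximal label run not followed by '(':
  pos 1: leaf 'G' → count = 1
  pos 4: leaf 'D' → count = 2
  pos 8: leaf 'F' → count = 3
  pos 11: leaf 'C' → count = 4
  pos 13: leaf 'U' → count = 5
  pos 15: leaf 'L' → count = 6
  pos 20: leaf 'W' → count = 7
  pos 22: leaf 'Q' → count = 8
  pos 25: leaf 'N' → count = 9
  pos 28: leaf 'E' → count = 10
  pos 31: leaf 'R' → count = 11
Total leaves: 11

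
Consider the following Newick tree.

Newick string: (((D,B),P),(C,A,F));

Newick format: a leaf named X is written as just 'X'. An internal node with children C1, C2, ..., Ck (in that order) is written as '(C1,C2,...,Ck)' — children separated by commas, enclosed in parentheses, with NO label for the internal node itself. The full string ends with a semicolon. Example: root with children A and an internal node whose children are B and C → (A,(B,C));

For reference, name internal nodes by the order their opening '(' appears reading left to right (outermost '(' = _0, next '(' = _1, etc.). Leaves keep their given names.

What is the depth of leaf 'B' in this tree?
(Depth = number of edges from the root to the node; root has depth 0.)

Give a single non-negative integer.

Answer: 3

Derivation:
Newick: (((D,B),P),(C,A,F));
Naming internals by '(' encounter order: outermost '(' = _0, next = _1, ...
Query node: B
Path from root: _0 -> _1 -> _2 -> B
Depth of B: 3 (number of edges from root)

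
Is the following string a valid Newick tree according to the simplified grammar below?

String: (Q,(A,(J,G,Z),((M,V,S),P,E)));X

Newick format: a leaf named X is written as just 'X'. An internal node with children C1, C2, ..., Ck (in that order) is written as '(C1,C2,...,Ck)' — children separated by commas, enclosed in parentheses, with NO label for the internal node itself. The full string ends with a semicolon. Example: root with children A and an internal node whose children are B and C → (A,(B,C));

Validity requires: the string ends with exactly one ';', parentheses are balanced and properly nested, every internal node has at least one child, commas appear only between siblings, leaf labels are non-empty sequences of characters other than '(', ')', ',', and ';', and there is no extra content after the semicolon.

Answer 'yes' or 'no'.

Input: (Q,(A,(J,G,Z),((M,V,S),P,E)));X
Paren balance: 5 '(' vs 5 ')' OK
Ends with single ';': False
Full parse: FAILS (must end with ;)
Valid: False

Answer: no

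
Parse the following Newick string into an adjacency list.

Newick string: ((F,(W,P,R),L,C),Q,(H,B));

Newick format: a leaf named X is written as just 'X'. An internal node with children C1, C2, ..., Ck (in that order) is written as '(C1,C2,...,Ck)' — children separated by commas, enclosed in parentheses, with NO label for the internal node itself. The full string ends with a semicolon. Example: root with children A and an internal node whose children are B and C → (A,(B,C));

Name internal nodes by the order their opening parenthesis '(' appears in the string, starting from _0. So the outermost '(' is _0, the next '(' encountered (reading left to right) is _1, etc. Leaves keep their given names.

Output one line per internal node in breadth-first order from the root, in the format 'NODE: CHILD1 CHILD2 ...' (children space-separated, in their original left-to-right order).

Answer: _0: _1 Q _3
_1: F _2 L C
_3: H B
_2: W P R

Derivation:
Input: ((F,(W,P,R),L,C),Q,(H,B));
Scanning left-to-right, naming '(' by encounter order:
  pos 0: '(' -> open internal node _0 (depth 1)
  pos 1: '(' -> open internal node _1 (depth 2)
  pos 4: '(' -> open internal node _2 (depth 3)
  pos 10: ')' -> close internal node _2 (now at depth 2)
  pos 15: ')' -> close internal node _1 (now at depth 1)
  pos 19: '(' -> open internal node _3 (depth 2)
  pos 23: ')' -> close internal node _3 (now at depth 1)
  pos 24: ')' -> close internal node _0 (now at depth 0)
Total internal nodes: 4
BFS adjacency from root:
  _0: _1 Q _3
  _1: F _2 L C
  _3: H B
  _2: W P R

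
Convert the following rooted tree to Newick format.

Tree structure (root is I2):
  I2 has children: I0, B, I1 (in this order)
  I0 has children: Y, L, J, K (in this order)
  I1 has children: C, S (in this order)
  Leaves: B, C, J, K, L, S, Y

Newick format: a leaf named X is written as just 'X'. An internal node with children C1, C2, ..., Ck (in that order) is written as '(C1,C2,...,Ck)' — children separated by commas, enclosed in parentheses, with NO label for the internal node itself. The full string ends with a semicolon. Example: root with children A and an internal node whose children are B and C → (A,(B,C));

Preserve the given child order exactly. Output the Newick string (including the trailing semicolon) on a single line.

internal I2 with children ['I0', 'B', 'I1']
  internal I0 with children ['Y', 'L', 'J', 'K']
    leaf 'Y' → 'Y'
    leaf 'L' → 'L'
    leaf 'J' → 'J'
    leaf 'K' → 'K'
  → '(Y,L,J,K)'
  leaf 'B' → 'B'
  internal I1 with children ['C', 'S']
    leaf 'C' → 'C'
    leaf 'S' → 'S'
  → '(C,S)'
→ '((Y,L,J,K),B,(C,S))'
Final: ((Y,L,J,K),B,(C,S));

Answer: ((Y,L,J,K),B,(C,S));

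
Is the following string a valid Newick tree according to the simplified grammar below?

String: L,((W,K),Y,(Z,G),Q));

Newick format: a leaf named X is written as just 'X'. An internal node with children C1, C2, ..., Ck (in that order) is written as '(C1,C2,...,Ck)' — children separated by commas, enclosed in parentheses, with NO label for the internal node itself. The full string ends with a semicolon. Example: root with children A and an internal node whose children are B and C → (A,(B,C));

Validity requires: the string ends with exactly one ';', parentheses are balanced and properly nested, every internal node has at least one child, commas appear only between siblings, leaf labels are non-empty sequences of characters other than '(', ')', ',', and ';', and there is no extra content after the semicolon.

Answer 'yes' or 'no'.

Input: L,((W,K),Y,(Z,G),Q));
Paren balance: 3 '(' vs 4 ')' MISMATCH
Ends with single ';': True
Full parse: FAILS (extra content after tree at pos 1)
Valid: False

Answer: no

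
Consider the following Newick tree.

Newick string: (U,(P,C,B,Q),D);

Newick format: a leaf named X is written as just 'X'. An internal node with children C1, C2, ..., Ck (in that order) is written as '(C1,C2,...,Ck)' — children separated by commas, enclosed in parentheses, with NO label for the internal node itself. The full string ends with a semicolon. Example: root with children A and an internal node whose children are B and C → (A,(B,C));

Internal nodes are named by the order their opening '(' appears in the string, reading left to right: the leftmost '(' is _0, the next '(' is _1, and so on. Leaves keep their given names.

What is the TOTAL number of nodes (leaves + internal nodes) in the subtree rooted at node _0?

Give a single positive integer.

Answer: 8

Derivation:
Newick: (U,(P,C,B,Q),D);
Locate _0: it is the '(' at position 0 (the 1st '(' reading left to right).
Query: subtree rooted at _0
_0: subtree_size = 1 + 7
  U: subtree_size = 1 + 0
  _1: subtree_size = 1 + 4
    P: subtree_size = 1 + 0
    C: subtree_size = 1 + 0
    B: subtree_size = 1 + 0
    Q: subtree_size = 1 + 0
  D: subtree_size = 1 + 0
Total subtree size of _0: 8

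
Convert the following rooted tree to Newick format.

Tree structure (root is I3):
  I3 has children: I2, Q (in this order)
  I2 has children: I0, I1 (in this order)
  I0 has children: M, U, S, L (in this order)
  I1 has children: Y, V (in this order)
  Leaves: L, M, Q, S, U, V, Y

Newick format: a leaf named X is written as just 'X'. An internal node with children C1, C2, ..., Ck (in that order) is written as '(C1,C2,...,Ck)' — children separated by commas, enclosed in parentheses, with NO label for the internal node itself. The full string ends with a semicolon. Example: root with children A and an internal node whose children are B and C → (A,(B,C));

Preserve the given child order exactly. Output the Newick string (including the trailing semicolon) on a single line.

Answer: (((M,U,S,L),(Y,V)),Q);

Derivation:
internal I3 with children ['I2', 'Q']
  internal I2 with children ['I0', 'I1']
    internal I0 with children ['M', 'U', 'S', 'L']
      leaf 'M' → 'M'
      leaf 'U' → 'U'
      leaf 'S' → 'S'
      leaf 'L' → 'L'
    → '(M,U,S,L)'
    internal I1 with children ['Y', 'V']
      leaf 'Y' → 'Y'
      leaf 'V' → 'V'
    → '(Y,V)'
  → '((M,U,S,L),(Y,V))'
  leaf 'Q' → 'Q'
→ '(((M,U,S,L),(Y,V)),Q)'
Final: (((M,U,S,L),(Y,V)),Q);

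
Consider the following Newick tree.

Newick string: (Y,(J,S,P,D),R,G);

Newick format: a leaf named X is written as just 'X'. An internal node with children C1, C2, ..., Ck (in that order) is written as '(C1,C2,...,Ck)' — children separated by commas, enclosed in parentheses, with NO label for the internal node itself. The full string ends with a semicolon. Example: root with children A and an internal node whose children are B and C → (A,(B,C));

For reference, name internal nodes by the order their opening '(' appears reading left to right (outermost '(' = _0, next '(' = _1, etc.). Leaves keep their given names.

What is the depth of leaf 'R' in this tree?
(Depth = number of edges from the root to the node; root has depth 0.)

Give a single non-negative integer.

Newick: (Y,(J,S,P,D),R,G);
Naming internals by '(' encounter order: outermost '(' = _0, next = _1, ...
Query node: R
Path from root: _0 -> R
Depth of R: 1 (number of edges from root)

Answer: 1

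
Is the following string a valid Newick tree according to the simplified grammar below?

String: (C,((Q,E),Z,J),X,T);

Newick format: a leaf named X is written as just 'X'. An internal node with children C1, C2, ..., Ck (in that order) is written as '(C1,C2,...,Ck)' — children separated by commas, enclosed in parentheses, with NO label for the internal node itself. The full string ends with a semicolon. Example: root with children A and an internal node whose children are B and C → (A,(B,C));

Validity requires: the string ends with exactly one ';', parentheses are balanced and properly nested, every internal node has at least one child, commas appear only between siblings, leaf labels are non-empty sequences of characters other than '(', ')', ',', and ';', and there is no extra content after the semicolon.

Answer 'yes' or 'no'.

Answer: yes

Derivation:
Input: (C,((Q,E),Z,J),X,T);
Paren balance: 3 '(' vs 3 ')' OK
Ends with single ';': True
Full parse: OK
Valid: True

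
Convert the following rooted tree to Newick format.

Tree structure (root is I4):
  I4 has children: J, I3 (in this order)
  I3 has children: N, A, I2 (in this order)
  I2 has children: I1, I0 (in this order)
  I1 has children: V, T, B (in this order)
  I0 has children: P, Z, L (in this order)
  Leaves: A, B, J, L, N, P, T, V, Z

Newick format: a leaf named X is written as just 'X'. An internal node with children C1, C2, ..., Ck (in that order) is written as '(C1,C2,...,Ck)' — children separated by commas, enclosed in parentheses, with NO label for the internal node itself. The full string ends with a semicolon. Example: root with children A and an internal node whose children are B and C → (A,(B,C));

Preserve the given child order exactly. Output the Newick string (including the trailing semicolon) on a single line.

Answer: (J,(N,A,((V,T,B),(P,Z,L))));

Derivation:
internal I4 with children ['J', 'I3']
  leaf 'J' → 'J'
  internal I3 with children ['N', 'A', 'I2']
    leaf 'N' → 'N'
    leaf 'A' → 'A'
    internal I2 with children ['I1', 'I0']
      internal I1 with children ['V', 'T', 'B']
        leaf 'V' → 'V'
        leaf 'T' → 'T'
        leaf 'B' → 'B'
      → '(V,T,B)'
      internal I0 with children ['P', 'Z', 'L']
        leaf 'P' → 'P'
        leaf 'Z' → 'Z'
        leaf 'L' → 'L'
      → '(P,Z,L)'
    → '((V,T,B),(P,Z,L))'
  → '(N,A,((V,T,B),(P,Z,L)))'
→ '(J,(N,A,((V,T,B),(P,Z,L))))'
Final: (J,(N,A,((V,T,B),(P,Z,L))));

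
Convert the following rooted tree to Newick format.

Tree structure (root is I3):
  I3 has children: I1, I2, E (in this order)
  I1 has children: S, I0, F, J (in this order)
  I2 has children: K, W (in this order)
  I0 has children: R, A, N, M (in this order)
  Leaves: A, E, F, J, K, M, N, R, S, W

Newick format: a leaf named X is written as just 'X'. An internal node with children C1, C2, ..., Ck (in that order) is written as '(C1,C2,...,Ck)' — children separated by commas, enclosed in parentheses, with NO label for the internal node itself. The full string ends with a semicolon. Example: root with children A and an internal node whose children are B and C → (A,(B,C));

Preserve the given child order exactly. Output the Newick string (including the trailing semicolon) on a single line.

Answer: ((S,(R,A,N,M),F,J),(K,W),E);

Derivation:
internal I3 with children ['I1', 'I2', 'E']
  internal I1 with children ['S', 'I0', 'F', 'J']
    leaf 'S' → 'S'
    internal I0 with children ['R', 'A', 'N', 'M']
      leaf 'R' → 'R'
      leaf 'A' → 'A'
      leaf 'N' → 'N'
      leaf 'M' → 'M'
    → '(R,A,N,M)'
    leaf 'F' → 'F'
    leaf 'J' → 'J'
  → '(S,(R,A,N,M),F,J)'
  internal I2 with children ['K', 'W']
    leaf 'K' → 'K'
    leaf 'W' → 'W'
  → '(K,W)'
  leaf 'E' → 'E'
→ '((S,(R,A,N,M),F,J),(K,W),E)'
Final: ((S,(R,A,N,M),F,J),(K,W),E);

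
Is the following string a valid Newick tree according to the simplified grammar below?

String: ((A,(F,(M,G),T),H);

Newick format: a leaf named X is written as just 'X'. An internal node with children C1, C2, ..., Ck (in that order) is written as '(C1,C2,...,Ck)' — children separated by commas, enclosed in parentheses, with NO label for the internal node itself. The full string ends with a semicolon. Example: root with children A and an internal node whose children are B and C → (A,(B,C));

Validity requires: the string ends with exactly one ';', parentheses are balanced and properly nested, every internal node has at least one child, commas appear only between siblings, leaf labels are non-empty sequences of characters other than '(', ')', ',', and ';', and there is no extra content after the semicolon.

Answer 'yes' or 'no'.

Answer: no

Derivation:
Input: ((A,(F,(M,G),T),H);
Paren balance: 4 '(' vs 3 ')' MISMATCH
Ends with single ';': True
Full parse: FAILS (expected , or ) at pos 18)
Valid: False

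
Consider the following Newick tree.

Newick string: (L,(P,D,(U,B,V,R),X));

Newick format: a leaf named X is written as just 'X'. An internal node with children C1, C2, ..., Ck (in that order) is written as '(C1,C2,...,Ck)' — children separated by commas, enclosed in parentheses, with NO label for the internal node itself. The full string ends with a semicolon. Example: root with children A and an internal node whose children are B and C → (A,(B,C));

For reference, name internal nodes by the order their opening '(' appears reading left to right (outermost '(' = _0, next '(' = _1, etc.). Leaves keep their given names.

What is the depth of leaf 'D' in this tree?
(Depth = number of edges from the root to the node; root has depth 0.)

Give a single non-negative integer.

Answer: 2

Derivation:
Newick: (L,(P,D,(U,B,V,R),X));
Naming internals by '(' encounter order: outermost '(' = _0, next = _1, ...
Query node: D
Path from root: _0 -> _1 -> D
Depth of D: 2 (number of edges from root)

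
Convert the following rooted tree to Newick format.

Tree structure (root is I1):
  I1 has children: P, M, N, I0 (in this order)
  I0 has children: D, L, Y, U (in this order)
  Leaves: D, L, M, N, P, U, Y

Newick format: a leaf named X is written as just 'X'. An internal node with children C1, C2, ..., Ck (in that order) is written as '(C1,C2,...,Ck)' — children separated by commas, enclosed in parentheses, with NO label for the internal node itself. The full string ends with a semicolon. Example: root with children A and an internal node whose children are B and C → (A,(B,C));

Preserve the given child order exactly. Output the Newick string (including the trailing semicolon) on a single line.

internal I1 with children ['P', 'M', 'N', 'I0']
  leaf 'P' → 'P'
  leaf 'M' → 'M'
  leaf 'N' → 'N'
  internal I0 with children ['D', 'L', 'Y', 'U']
    leaf 'D' → 'D'
    leaf 'L' → 'L'
    leaf 'Y' → 'Y'
    leaf 'U' → 'U'
  → '(D,L,Y,U)'
→ '(P,M,N,(D,L,Y,U))'
Final: (P,M,N,(D,L,Y,U));

Answer: (P,M,N,(D,L,Y,U));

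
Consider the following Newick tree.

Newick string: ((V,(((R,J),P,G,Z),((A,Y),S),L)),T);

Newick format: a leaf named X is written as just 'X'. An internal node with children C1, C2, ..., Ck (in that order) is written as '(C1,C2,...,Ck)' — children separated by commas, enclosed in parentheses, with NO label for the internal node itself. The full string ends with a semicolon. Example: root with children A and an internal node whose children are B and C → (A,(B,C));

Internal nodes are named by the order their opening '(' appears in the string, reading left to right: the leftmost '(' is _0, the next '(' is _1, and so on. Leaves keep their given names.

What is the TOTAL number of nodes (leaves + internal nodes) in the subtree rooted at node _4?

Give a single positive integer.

Answer: 3

Derivation:
Newick: ((V,(((R,J),P,G,Z),((A,Y),S),L)),T);
Locate _4: it is the '(' at position 6 (the 5th '(' reading left to right).
Query: subtree rooted at _4
_4: subtree_size = 1 + 2
  R: subtree_size = 1 + 0
  J: subtree_size = 1 + 0
Total subtree size of _4: 3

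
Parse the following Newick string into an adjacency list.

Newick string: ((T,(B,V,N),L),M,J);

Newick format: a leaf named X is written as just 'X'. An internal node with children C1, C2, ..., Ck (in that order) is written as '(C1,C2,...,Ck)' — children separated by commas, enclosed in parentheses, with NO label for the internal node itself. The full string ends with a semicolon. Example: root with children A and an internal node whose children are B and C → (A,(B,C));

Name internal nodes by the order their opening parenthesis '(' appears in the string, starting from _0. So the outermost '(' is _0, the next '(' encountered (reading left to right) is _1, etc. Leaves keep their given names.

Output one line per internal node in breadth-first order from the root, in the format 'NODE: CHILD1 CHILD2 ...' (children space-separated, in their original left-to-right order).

Answer: _0: _1 M J
_1: T _2 L
_2: B V N

Derivation:
Input: ((T,(B,V,N),L),M,J);
Scanning left-to-right, naming '(' by encounter order:
  pos 0: '(' -> open internal node _0 (depth 1)
  pos 1: '(' -> open internal node _1 (depth 2)
  pos 4: '(' -> open internal node _2 (depth 3)
  pos 10: ')' -> close internal node _2 (now at depth 2)
  pos 13: ')' -> close internal node _1 (now at depth 1)
  pos 18: ')' -> close internal node _0 (now at depth 0)
Total internal nodes: 3
BFS adjacency from root:
  _0: _1 M J
  _1: T _2 L
  _2: B V N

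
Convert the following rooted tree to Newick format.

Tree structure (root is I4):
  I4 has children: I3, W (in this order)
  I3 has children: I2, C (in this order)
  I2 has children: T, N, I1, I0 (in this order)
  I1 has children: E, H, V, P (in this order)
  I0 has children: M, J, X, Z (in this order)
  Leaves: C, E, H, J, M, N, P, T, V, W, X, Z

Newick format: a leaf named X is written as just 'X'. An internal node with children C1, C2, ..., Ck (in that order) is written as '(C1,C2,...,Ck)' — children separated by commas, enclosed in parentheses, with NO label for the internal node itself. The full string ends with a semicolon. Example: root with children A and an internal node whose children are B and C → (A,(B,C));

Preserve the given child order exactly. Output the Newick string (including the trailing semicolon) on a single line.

internal I4 with children ['I3', 'W']
  internal I3 with children ['I2', 'C']
    internal I2 with children ['T', 'N', 'I1', 'I0']
      leaf 'T' → 'T'
      leaf 'N' → 'N'
      internal I1 with children ['E', 'H', 'V', 'P']
        leaf 'E' → 'E'
        leaf 'H' → 'H'
        leaf 'V' → 'V'
        leaf 'P' → 'P'
      → '(E,H,V,P)'
      internal I0 with children ['M', 'J', 'X', 'Z']
        leaf 'M' → 'M'
        leaf 'J' → 'J'
        leaf 'X' → 'X'
        leaf 'Z' → 'Z'
      → '(M,J,X,Z)'
    → '(T,N,(E,H,V,P),(M,J,X,Z))'
    leaf 'C' → 'C'
  → '((T,N,(E,H,V,P),(M,J,X,Z)),C)'
  leaf 'W' → 'W'
→ '(((T,N,(E,H,V,P),(M,J,X,Z)),C),W)'
Final: (((T,N,(E,H,V,P),(M,J,X,Z)),C),W);

Answer: (((T,N,(E,H,V,P),(M,J,X,Z)),C),W);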